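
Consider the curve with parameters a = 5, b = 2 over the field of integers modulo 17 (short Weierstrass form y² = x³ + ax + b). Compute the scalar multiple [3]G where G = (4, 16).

Repeated addition: build up to 3G.
2G: tangent at (4, 16): λ = (3·4² + 5)/(2·16) ≡ 2/15. 15⁻¹ ≡ 8 (mod 17), so λ ≡ 2·8 ≡ 16.
  x = λ² - 4 - 4 = 256 - 8 ≡ 10; y = λ·(4 - 10) - 16 ≡ 7. → (10, 7)
3G: (10, 7) + (4, 16). λ = (16 - 7)/(4 - 10) ≡ 9/11 mod 17. 11⁻¹ ≡ 14 (mod 17) since 11·14 = 154 ≡ 1, so λ ≡ 7.
  x = λ² - 10 - 4 = 49 - 14 ≡ 1; y = λ·(10 - 1) - 7 ≡ 5. → (1, 5)

(1, 5)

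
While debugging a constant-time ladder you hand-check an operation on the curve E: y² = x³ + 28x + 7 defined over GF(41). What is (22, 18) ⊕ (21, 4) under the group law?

(22, 18) + (21, 4). λ = (4 - 18)/(21 - 22) ≡ 27/40 mod 41. 40⁻¹ ≡ 40 (mod 41), so λ ≡ 14.
  x = λ² - 22 - 21 = 196 - 43 ≡ 30; y = λ·(22 - 30) - 18 ≡ 34. → (30, 34)

(30, 34)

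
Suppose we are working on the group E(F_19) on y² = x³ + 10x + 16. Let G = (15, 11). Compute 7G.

Repeated addition: build up to 7G.
2G: tangent at (15, 11): λ = (3·15² + 10)/(2·11) ≡ 1/3. 3⁻¹ ≡ 13 (mod 19) since 3·13 = 39 ≡ 1, so λ ≡ 1·13 ≡ 13.
  x = λ² - 15 - 15 = 169 - 30 ≡ 6; y = λ·(15 - 6) - 11 ≡ 11. → (6, 11)
3G: (6, 11) + (15, 11). λ = (11 - 11)/(15 - 6) ≡ 0/9 mod 19. 9⁻¹ ≡ 17 (mod 19), so λ ≡ 0.
  x = λ² - 6 - 15 = 0 - 21 ≡ 17; y = λ·(6 - 17) - 11 ≡ 8. → (17, 8)
4G: (17, 8) + (15, 11). λ = (11 - 8)/(15 - 17) ≡ 3/17 mod 19. 17⁻¹ ≡ 9 (mod 19), so λ ≡ 8.
  x = λ² - 17 - 15 = 64 - 32 ≡ 13; y = λ·(17 - 13) - 8 ≡ 5. → (13, 5)
5G: (13, 5) + (15, 11). λ = (11 - 5)/(15 - 13) ≡ 6/2 mod 19. 2⁻¹ ≡ 10 (mod 19), so λ ≡ 3.
  x = λ² - 13 - 15 = 9 - 28 ≡ 0; y = λ·(13 - 0) - 5 ≡ 15. → (0, 15)
6G: (0, 15) + (15, 11). λ = (11 - 15)/(15 - 0) ≡ 15/15 mod 19. 15⁻¹ ≡ 14 (mod 19), so λ ≡ 1.
  x = λ² - 0 - 15 = 1 - 15 ≡ 5; y = λ·(0 - 5) - 15 ≡ 18. → (5, 18)
7G: (5, 18) + (15, 11). λ = (11 - 18)/(15 - 5) ≡ 12/10 mod 19. 10⁻¹ ≡ 2 (mod 19), so λ ≡ 5.
  x = λ² - 5 - 15 = 25 - 20 ≡ 5; y = λ·(5 - 5) - 18 ≡ 1. → (5, 1)

(5, 1)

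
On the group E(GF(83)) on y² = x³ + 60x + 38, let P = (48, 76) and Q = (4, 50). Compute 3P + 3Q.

(46, 77)

First 3P:
Repeated addition: build up to 3P.
2P: tangent at (48, 76): λ = (3·48² + 60)/(2·76) ≡ 0/69. 69⁻¹ ≡ 77 (mod 83) since 69·77 = 5313 ≡ 1, so λ ≡ 0·77 ≡ 0.
  x = λ² - 48 - 48 = 0 - 96 ≡ 70; y = λ·(48 - 70) - 76 ≡ 7. → (70, 7)
3P: (70, 7) + (48, 76). λ = (76 - 7)/(48 - 70) ≡ 69/61 mod 83. 61⁻¹ ≡ 49 (mod 83), so λ ≡ 61.
  x = λ² - 70 - 48 = 3721 - 118 ≡ 34; y = λ·(70 - 34) - 7 ≡ 31. → (34, 31)
3P = (34, 31).
Next 3Q:
Repeated addition: build up to 3Q.
2Q: tangent at (4, 50): λ = (3·4² + 60)/(2·50) ≡ 25/17. 17⁻¹ ≡ 44 (mod 83), so λ ≡ 25·44 ≡ 21.
  x = λ² - 4 - 4 = 441 - 8 ≡ 18; y = λ·(4 - 18) - 50 ≡ 71. → (18, 71)
3Q: (18, 71) + (4, 50). λ = (50 - 71)/(4 - 18) ≡ 62/69 mod 83. 69⁻¹ ≡ 77 (mod 83) since 69·77 = 5313 ≡ 1, so λ ≡ 43.
  x = λ² - 18 - 4 = 1849 - 22 ≡ 1; y = λ·(18 - 1) - 71 ≡ 79. → (1, 79)
3Q = (1, 79).
Finally 3P + 3Q:
(34, 31) + (1, 79). λ = (79 - 31)/(1 - 34) ≡ 48/50 mod 83. 50⁻¹ ≡ 5 (mod 83) since 50·5 = 250 ≡ 1, so λ ≡ 74.
  x = λ² - 34 - 1 = 5476 - 35 ≡ 46; y = λ·(34 - 46) - 31 ≡ 77. → (46, 77)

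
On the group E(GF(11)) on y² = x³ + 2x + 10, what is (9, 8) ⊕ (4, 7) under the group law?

(2, 0)

(9, 8) + (4, 7). λ = (7 - 8)/(4 - 9) ≡ 10/6 mod 11. 6⁻¹ ≡ 2 (mod 11), so λ ≡ 9.
  x = λ² - 9 - 4 = 81 - 13 ≡ 2; y = λ·(9 - 2) - 8 ≡ 0. → (2, 0)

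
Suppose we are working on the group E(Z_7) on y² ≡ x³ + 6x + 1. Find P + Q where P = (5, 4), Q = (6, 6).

(5, 4) + (6, 6). λ = (6 - 4)/(6 - 5) ≡ 2/1 mod 7. 1⁻¹ ≡ 1 (mod 7), so λ ≡ 2.
  x = λ² - 5 - 6 = 4 - 11 ≡ 0; y = λ·(5 - 0) - 4 ≡ 6. → (0, 6)

(0, 6)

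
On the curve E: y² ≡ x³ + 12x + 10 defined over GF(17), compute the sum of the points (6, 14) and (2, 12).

(6, 14) + (2, 12). λ = (12 - 14)/(2 - 6) ≡ 15/13 mod 17. 13⁻¹ ≡ 4 (mod 17), so λ ≡ 9.
  x = λ² - 6 - 2 = 81 - 8 ≡ 5; y = λ·(6 - 5) - 14 ≡ 12. → (5, 12)

(5, 12)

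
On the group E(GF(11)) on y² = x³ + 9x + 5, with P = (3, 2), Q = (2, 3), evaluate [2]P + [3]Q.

(2, 8)

First 2P:
Repeated addition: build up to 2P.
2P: tangent at (3, 2): λ = (3·3² + 9)/(2·2) ≡ 3/4. 4⁻¹ ≡ 3 (mod 11) since 4·3 = 12 ≡ 1, so λ ≡ 3·3 ≡ 9.
  x = λ² - 3 - 3 = 81 - 6 ≡ 9; y = λ·(3 - 9) - 2 ≡ 10. → (9, 10)
2P = (9, 10).
Next 3Q:
Repeated addition: build up to 3Q.
2Q: tangent at (2, 3): λ = (3·2² + 9)/(2·3) ≡ 10/6. 6⁻¹ ≡ 2 (mod 11) since 6·2 = 12 ≡ 1, so λ ≡ 10·2 ≡ 9.
  x = λ² - 2 - 2 = 81 - 4 ≡ 0; y = λ·(2 - 0) - 3 ≡ 4. → (0, 4)
3Q: (0, 4) + (2, 3). λ = (3 - 4)/(2 - 0) ≡ 10/2 mod 11. 2⁻¹ ≡ 6 (mod 11), so λ ≡ 5.
  x = λ² - 0 - 2 = 25 - 2 ≡ 1; y = λ·(0 - 1) - 4 ≡ 2. → (1, 2)
3Q = (1, 2).
Finally 2P + 3Q:
(9, 10) + (1, 2). λ = (2 - 10)/(1 - 9) ≡ 3/3 mod 11. 3⁻¹ ≡ 4 (mod 11) since 3·4 = 12 ≡ 1, so λ ≡ 1.
  x = λ² - 9 - 1 = 1 - 10 ≡ 2; y = λ·(9 - 2) - 10 ≡ 8. → (2, 8)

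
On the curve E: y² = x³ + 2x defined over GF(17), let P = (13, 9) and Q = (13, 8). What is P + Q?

O

The two points share x = 13 and their y-coordinates satisfy 9 + 8 ≡ 0 (mod 17), so they are inverses. Their sum is O.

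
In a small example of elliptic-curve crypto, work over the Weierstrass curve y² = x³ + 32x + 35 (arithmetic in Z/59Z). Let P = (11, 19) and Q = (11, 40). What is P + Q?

The two points share x = 11 and their y-coordinates satisfy 19 + 40 ≡ 0 (mod 59), so they are inverses. Their sum is O.

O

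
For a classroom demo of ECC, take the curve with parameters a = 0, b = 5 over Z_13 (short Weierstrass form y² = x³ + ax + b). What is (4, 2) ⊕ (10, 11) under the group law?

(11, 7)

(4, 2) + (10, 11). λ = (11 - 2)/(10 - 4) ≡ 9/6 mod 13. 6⁻¹ ≡ 11 (mod 13) since 6·11 = 66 ≡ 1, so λ ≡ 8.
  x = λ² - 4 - 10 = 64 - 14 ≡ 11; y = λ·(4 - 11) - 2 ≡ 7. → (11, 7)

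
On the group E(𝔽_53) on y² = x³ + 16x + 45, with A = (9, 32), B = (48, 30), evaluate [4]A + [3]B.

(48, 30)

First 4A:
Double-and-add on 4 = (100)₂. Start with A = (9, 32) for the leading 1-bit.
double: tangent at (9, 32): λ = (3·9² + 16)/(2·32) ≡ 47/11. 11⁻¹ ≡ 29 (mod 53), so λ ≡ 47·29 ≡ 38.
  x = λ² - 9 - 9 = 1444 - 18 ≡ 48; y = λ·(9 - 48) - 32 ≡ 23. → (48, 23)
double: tangent at (48, 23): λ = (3·48² + 16)/(2·23) ≡ 38/46. 46⁻¹ ≡ 15 (mod 53), so λ ≡ 38·15 ≡ 40.
  x = λ² - 48 - 48 = 1600 - 96 ≡ 20; y = λ·(48 - 20) - 23 ≡ 37. → (20, 37)
4A = (20, 37).
Next 3B:
Repeated addition: build up to 3B.
2B: tangent at (48, 30): λ = (3·48² + 16)/(2·30) ≡ 38/7. 7⁻¹ ≡ 38 (mod 53) since 7·38 = 266 ≡ 1, so λ ≡ 38·38 ≡ 13.
  x = λ² - 48 - 48 = 169 - 96 ≡ 20; y = λ·(48 - 20) - 30 ≡ 16. → (20, 16)
3B: (20, 16) + (48, 30). λ = (30 - 16)/(48 - 20) ≡ 14/28 mod 53. 28⁻¹ ≡ 36 (mod 53) since 28·36 = 1008 ≡ 1, so λ ≡ 27.
  x = λ² - 20 - 48 = 729 - 68 ≡ 25; y = λ·(20 - 25) - 16 ≡ 8. → (25, 8)
3B = (25, 8).
Finally 4A + 3B:
(20, 37) + (25, 8). λ = (8 - 37)/(25 - 20) ≡ 24/5 mod 53. 5⁻¹ ≡ 32 (mod 53), so λ ≡ 26.
  x = λ² - 20 - 25 = 676 - 45 ≡ 48; y = λ·(20 - 48) - 37 ≡ 30. → (48, 30)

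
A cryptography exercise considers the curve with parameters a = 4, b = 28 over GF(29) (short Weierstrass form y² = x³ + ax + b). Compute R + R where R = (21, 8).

(12, 8)

tangent at (21, 8): λ = (3·21² + 4)/(2·8) ≡ 22/16. 16⁻¹ ≡ 20 (mod 29), so λ ≡ 22·20 ≡ 5.
  x = λ² - 21 - 21 = 25 - 42 ≡ 12; y = λ·(21 - 12) - 8 ≡ 8. → (12, 8)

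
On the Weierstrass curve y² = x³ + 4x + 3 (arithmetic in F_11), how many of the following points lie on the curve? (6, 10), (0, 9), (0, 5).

(6, 10): 10² ≡ 1, rhs ≡ 1 → on.
(0, 9): 9² ≡ 4, rhs ≡ 3 → off.
(0, 5): 5² ≡ 3, rhs ≡ 3 → on.

2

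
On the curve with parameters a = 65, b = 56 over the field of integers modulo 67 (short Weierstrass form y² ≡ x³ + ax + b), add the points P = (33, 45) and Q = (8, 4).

(33, 45) + (8, 4). λ = (4 - 45)/(8 - 33) ≡ 26/42 mod 67. 42⁻¹ ≡ 8 (mod 67) since 42·8 = 336 ≡ 1, so λ ≡ 7.
  x = λ² - 33 - 8 = 49 - 41 ≡ 8; y = λ·(33 - 8) - 45 ≡ 63. → (8, 63)

(8, 63)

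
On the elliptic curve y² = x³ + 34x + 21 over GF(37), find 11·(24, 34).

Write Q = (24, 34).
Repeated addition: build up to 11Q.
2Q: tangent at (24, 34): λ = (3·24² + 34)/(2·34) ≡ 23/31. 31⁻¹ ≡ 6 (mod 37), so λ ≡ 23·6 ≡ 27.
  x = λ² - 24 - 24 = 729 - 48 ≡ 15; y = λ·(24 - 15) - 34 ≡ 24. → (15, 24)
3Q: (15, 24) + (24, 34). λ = (34 - 24)/(24 - 15) ≡ 10/9 mod 37. 9⁻¹ ≡ 33 (mod 37), so λ ≡ 34.
  x = λ² - 15 - 24 = 1156 - 39 ≡ 7; y = λ·(15 - 7) - 24 ≡ 26. → (7, 26)
4Q: (7, 26) + (24, 34). λ = (34 - 26)/(24 - 7) ≡ 8/17 mod 37. 17⁻¹ ≡ 24 (mod 37), so λ ≡ 7.
  x = λ² - 7 - 24 = 49 - 31 ≡ 18; y = λ·(7 - 18) - 26 ≡ 8. → (18, 8)
5Q: (18, 8) + (24, 34). λ = (34 - 8)/(24 - 18) ≡ 26/6 mod 37. 6⁻¹ ≡ 31 (mod 37), so λ ≡ 29.
  x = λ² - 18 - 24 = 841 - 42 ≡ 22; y = λ·(18 - 22) - 8 ≡ 24. → (22, 24)
6Q: (22, 24) + (24, 34). λ = (34 - 24)/(24 - 22) ≡ 10/2 mod 37. 2⁻¹ ≡ 19 (mod 37), so λ ≡ 5.
  x = λ² - 22 - 24 = 25 - 46 ≡ 16; y = λ·(22 - 16) - 24 ≡ 6. → (16, 6)
7Q: (16, 6) + (24, 34). λ = (34 - 6)/(24 - 16) ≡ 28/8 mod 37. 8⁻¹ ≡ 14 (mod 37), so λ ≡ 22.
  x = λ² - 16 - 24 = 484 - 40 ≡ 0; y = λ·(16 - 0) - 6 ≡ 13. → (0, 13)
8Q: (0, 13) + (24, 34). λ = (34 - 13)/(24 - 0) ≡ 21/24 mod 37. 24⁻¹ ≡ 17 (mod 37), so λ ≡ 24.
  x = λ² - 0 - 24 = 576 - 24 ≡ 34; y = λ·(0 - 34) - 13 ≡ 22. → (34, 22)
9Q: (34, 22) + (24, 34). λ = (34 - 22)/(24 - 34) ≡ 12/27 mod 37. 27⁻¹ ≡ 11 (mod 37), so λ ≡ 21.
  x = λ² - 34 - 24 = 441 - 58 ≡ 13; y = λ·(34 - 13) - 22 ≡ 12. → (13, 12)
10Q: (13, 12) + (24, 34). λ = (34 - 12)/(24 - 13) ≡ 22/11 mod 37. 11⁻¹ ≡ 27 (mod 37), so λ ≡ 2.
  x = λ² - 13 - 24 = 4 - 37 ≡ 4; y = λ·(13 - 4) - 12 ≡ 6. → (4, 6)
11Q: (4, 6) + (24, 34). λ = (34 - 6)/(24 - 4) ≡ 28/20 mod 37. 20⁻¹ ≡ 13 (mod 37), so λ ≡ 31.
  x = λ² - 4 - 24 = 961 - 28 ≡ 8; y = λ·(4 - 8) - 6 ≡ 18. → (8, 18)

(8, 18)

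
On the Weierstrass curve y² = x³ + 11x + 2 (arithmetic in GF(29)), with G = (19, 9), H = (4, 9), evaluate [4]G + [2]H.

First 4G:
Double-and-add on 4 = (100)₂. Start with G = (19, 9) for the leading 1-bit.
double: tangent at (19, 9): λ = (3·19² + 11)/(2·9) ≡ 21/18. 18⁻¹ ≡ 21 (mod 29), so λ ≡ 21·21 ≡ 6.
  x = λ² - 19 - 19 = 36 - 38 ≡ 27; y = λ·(19 - 27) - 9 ≡ 1. → (27, 1)
double: tangent at (27, 1): λ = (3·27² + 11)/(2·1) ≡ 23/2. 2⁻¹ ≡ 15 (mod 29), so λ ≡ 23·15 ≡ 26.
  x = λ² - 27 - 27 = 676 - 54 ≡ 13; y = λ·(27 - 13) - 1 ≡ 15. → (13, 15)
4G = (13, 15).
Next 2H:
Repeated addition: build up to 2H.
2H: tangent at (4, 9): λ = (3·4² + 11)/(2·9) ≡ 1/18. 18⁻¹ ≡ 21 (mod 29) since 18·21 = 378 ≡ 1, so λ ≡ 1·21 ≡ 21.
  x = λ² - 4 - 4 = 441 - 8 ≡ 27; y = λ·(4 - 27) - 9 ≡ 1. → (27, 1)
2H = (27, 1).
Finally 4G + 2H:
(13, 15) + (27, 1). λ = (1 - 15)/(27 - 13) ≡ 15/14 mod 29. 14⁻¹ ≡ 27 (mod 29) since 14·27 = 378 ≡ 1, so λ ≡ 28.
  x = λ² - 13 - 27 = 784 - 40 ≡ 19; y = λ·(13 - 19) - 15 ≡ 20. → (19, 20)

(19, 20)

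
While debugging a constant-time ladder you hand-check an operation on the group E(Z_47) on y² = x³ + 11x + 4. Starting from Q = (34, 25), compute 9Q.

(34, 22)

Repeated addition: build up to 9Q.
2Q: tangent at (34, 25): λ = (3·34² + 11)/(2·25) ≡ 1/3. 3⁻¹ ≡ 16 (mod 47) since 3·16 = 48 ≡ 1, so λ ≡ 1·16 ≡ 16.
  x = λ² - 34 - 34 = 256 - 68 ≡ 0; y = λ·(34 - 0) - 25 ≡ 2. → (0, 2)
3Q: (0, 2) + (34, 25). λ = (25 - 2)/(34 - 0) ≡ 23/34 mod 47. 34⁻¹ ≡ 18 (mod 47), so λ ≡ 38.
  x = λ² - 0 - 34 = 1444 - 34 ≡ 0; y = λ·(0 - 0) - 2 ≡ 45. → (0, 45)
4Q: (0, 45) + (34, 25). λ = (25 - 45)/(34 - 0) ≡ 27/34 mod 47. 34⁻¹ ≡ 18 (mod 47), so λ ≡ 16.
  x = λ² - 0 - 34 = 256 - 34 ≡ 34; y = λ·(0 - 34) - 45 ≡ 22. → (34, 22)
5Q: (34, 22) + (34, 25): same x and y₁ ≡ -y₂, so the sum is ∞.
6Q: ∞ + (34, 25) = (34, 25) (identity).
7Q: tangent at (34, 25): λ = (3·34² + 11)/(2·25) ≡ 1/3. 3⁻¹ ≡ 16 (mod 47), so λ ≡ 1·16 ≡ 16.
  x = λ² - 34 - 34 = 256 - 68 ≡ 0; y = λ·(34 - 0) - 25 ≡ 2. → (0, 2)
8Q: (0, 2) + (34, 25). λ = (25 - 2)/(34 - 0) ≡ 23/34 mod 47. 34⁻¹ ≡ 18 (mod 47), so λ ≡ 38.
  x = λ² - 0 - 34 = 1444 - 34 ≡ 0; y = λ·(0 - 0) - 2 ≡ 45. → (0, 45)
9Q: (0, 45) + (34, 25). λ = (25 - 45)/(34 - 0) ≡ 27/34 mod 47. 34⁻¹ ≡ 18 (mod 47), so λ ≡ 16.
  x = λ² - 0 - 34 = 256 - 34 ≡ 34; y = λ·(0 - 34) - 45 ≡ 22. → (34, 22)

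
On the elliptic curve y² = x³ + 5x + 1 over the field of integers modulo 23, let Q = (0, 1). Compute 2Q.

tangent at (0, 1): λ = (3·0² + 5)/(2·1) ≡ 5/2. 2⁻¹ ≡ 12 (mod 23) since 2·12 = 24 ≡ 1, so λ ≡ 5·12 ≡ 14.
  x = λ² - 0 - 0 = 196 - 0 ≡ 12; y = λ·(0 - 12) - 1 ≡ 15. → (12, 15)

(12, 15)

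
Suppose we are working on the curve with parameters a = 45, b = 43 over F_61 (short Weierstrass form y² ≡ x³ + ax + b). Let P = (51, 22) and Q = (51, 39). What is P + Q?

The two points share x = 51 and their y-coordinates satisfy 22 + 39 ≡ 0 (mod 61), so they are inverses. Their sum is ∞.

O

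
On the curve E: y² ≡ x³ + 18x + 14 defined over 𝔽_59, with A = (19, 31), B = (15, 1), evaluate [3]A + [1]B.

(26, 2)

First 3A:
Repeated addition: build up to 3A.
2A: tangent at (19, 31): λ = (3·19² + 18)/(2·31) ≡ 39/3. 3⁻¹ ≡ 20 (mod 59) since 3·20 = 60 ≡ 1, so λ ≡ 39·20 ≡ 13.
  x = λ² - 19 - 19 = 169 - 38 ≡ 13; y = λ·(19 - 13) - 31 ≡ 47. → (13, 47)
3A: (13, 47) + (19, 31). λ = (31 - 47)/(19 - 13) ≡ 43/6 mod 59. 6⁻¹ ≡ 10 (mod 59), so λ ≡ 17.
  x = λ² - 13 - 19 = 289 - 32 ≡ 21; y = λ·(13 - 21) - 47 ≡ 53. → (21, 53)
3A = (21, 53).
Finally 3A + B:
(21, 53) + (15, 1). λ = (1 - 53)/(15 - 21) ≡ 7/53 mod 59. 53⁻¹ ≡ 49 (mod 59) since 53·49 = 2597 ≡ 1, so λ ≡ 48.
  x = λ² - 21 - 15 = 2304 - 36 ≡ 26; y = λ·(21 - 26) - 53 ≡ 2. → (26, 2)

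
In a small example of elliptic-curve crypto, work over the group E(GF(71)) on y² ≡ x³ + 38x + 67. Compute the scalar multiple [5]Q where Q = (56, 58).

(41, 16)

Repeated addition: build up to 5Q.
2Q: tangent at (56, 58): λ = (3·56² + 38)/(2·58) ≡ 3/45. 45⁻¹ ≡ 30 (mod 71), so λ ≡ 3·30 ≡ 19.
  x = λ² - 56 - 56 = 361 - 112 ≡ 36; y = λ·(56 - 36) - 58 ≡ 38. → (36, 38)
3Q: (36, 38) + (56, 58). λ = (58 - 38)/(56 - 36) ≡ 20/20 mod 71. 20⁻¹ ≡ 32 (mod 71) since 20·32 = 640 ≡ 1, so λ ≡ 1.
  x = λ² - 36 - 56 = 1 - 92 ≡ 51; y = λ·(36 - 51) - 38 ≡ 18. → (51, 18)
4Q: (51, 18) + (56, 58). λ = (58 - 18)/(56 - 51) ≡ 40/5 mod 71. 5⁻¹ ≡ 57 (mod 71), so λ ≡ 8.
  x = λ² - 51 - 56 = 64 - 107 ≡ 28; y = λ·(51 - 28) - 18 ≡ 24. → (28, 24)
5Q: (28, 24) + (56, 58). λ = (58 - 24)/(56 - 28) ≡ 34/28 mod 71. 28⁻¹ ≡ 33 (mod 71) since 28·33 = 924 ≡ 1, so λ ≡ 57.
  x = λ² - 28 - 56 = 3249 - 84 ≡ 41; y = λ·(28 - 41) - 24 ≡ 16. → (41, 16)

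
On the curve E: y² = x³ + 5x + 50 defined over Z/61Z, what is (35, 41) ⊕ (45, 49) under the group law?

(28, 50)

(35, 41) + (45, 49). λ = (49 - 41)/(45 - 35) ≡ 8/10 mod 61. 10⁻¹ ≡ 55 (mod 61) since 10·55 = 550 ≡ 1, so λ ≡ 13.
  x = λ² - 35 - 45 = 169 - 80 ≡ 28; y = λ·(35 - 28) - 41 ≡ 50. → (28, 50)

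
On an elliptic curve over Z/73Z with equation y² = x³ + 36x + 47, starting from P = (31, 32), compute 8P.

(2, 45)

Repeated addition: build up to 8P.
2P: tangent at (31, 32): λ = (3·31² + 36)/(2·32) ≡ 72/64. 64⁻¹ ≡ 8 (mod 73), so λ ≡ 72·8 ≡ 65.
  x = λ² - 31 - 31 = 4225 - 62 ≡ 2; y = λ·(31 - 2) - 32 ≡ 28. → (2, 28)
3P: (2, 28) + (31, 32). λ = (32 - 28)/(31 - 2) ≡ 4/29 mod 73. 29⁻¹ ≡ 68 (mod 73) since 29·68 = 1972 ≡ 1, so λ ≡ 53.
  x = λ² - 2 - 31 = 2809 - 33 ≡ 2; y = λ·(2 - 2) - 28 ≡ 45. → (2, 45)
4P: (2, 45) + (31, 32). λ = (32 - 45)/(31 - 2) ≡ 60/29 mod 73. 29⁻¹ ≡ 68 (mod 73) since 29·68 = 1972 ≡ 1, so λ ≡ 65.
  x = λ² - 2 - 31 = 4225 - 33 ≡ 31; y = λ·(2 - 31) - 45 ≡ 41. → (31, 41)
5P: (31, 41) + (31, 32): same x and y₁ ≡ -y₂, so the sum is 𝒪.
6P: 𝒪 + (31, 32) = (31, 32) (identity).
7P: tangent at (31, 32): λ = (3·31² + 36)/(2·32) ≡ 72/64. 64⁻¹ ≡ 8 (mod 73) since 64·8 = 512 ≡ 1, so λ ≡ 72·8 ≡ 65.
  x = λ² - 31 - 31 = 4225 - 62 ≡ 2; y = λ·(31 - 2) - 32 ≡ 28. → (2, 28)
8P: (2, 28) + (31, 32). λ = (32 - 28)/(31 - 2) ≡ 4/29 mod 73. 29⁻¹ ≡ 68 (mod 73), so λ ≡ 53.
  x = λ² - 2 - 31 = 2809 - 33 ≡ 2; y = λ·(2 - 2) - 28 ≡ 45. → (2, 45)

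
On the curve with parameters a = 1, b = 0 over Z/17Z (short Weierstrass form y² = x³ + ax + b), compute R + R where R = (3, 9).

tangent at (3, 9): λ = (3·3² + 1)/(2·9) ≡ 11/1. 1⁻¹ ≡ 1 (mod 17) since 1·1 = 1 ≡ 1, so λ ≡ 11·1 ≡ 11.
  x = λ² - 3 - 3 = 121 - 6 ≡ 13; y = λ·(3 - 13) - 9 ≡ 0. → (13, 0)

(13, 0)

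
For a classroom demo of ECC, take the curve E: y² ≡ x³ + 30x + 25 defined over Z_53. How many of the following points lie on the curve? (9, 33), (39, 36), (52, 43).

(9, 33): 33² ≡ 29, rhs ≡ 17 → off.
(39, 36): 36² ≡ 24, rhs ≡ 41 → off.
(52, 43): 43² ≡ 47, rhs ≡ 47 → on.

1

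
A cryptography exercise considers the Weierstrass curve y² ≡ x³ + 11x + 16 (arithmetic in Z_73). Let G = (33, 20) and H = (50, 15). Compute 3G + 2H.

First 3G:
Repeated addition: build up to 3G.
2G: tangent at (33, 20): λ = (3·33² + 11)/(2·20) ≡ 66/40. 40⁻¹ ≡ 42 (mod 73), so λ ≡ 66·42 ≡ 71.
  x = λ² - 33 - 33 = 5041 - 66 ≡ 11; y = λ·(33 - 11) - 20 ≡ 9. → (11, 9)
3G: (11, 9) + (33, 20). λ = (20 - 9)/(33 - 11) ≡ 11/22 mod 73. 22⁻¹ ≡ 10 (mod 73) since 22·10 = 220 ≡ 1, so λ ≡ 37.
  x = λ² - 11 - 33 = 1369 - 44 ≡ 11; y = λ·(11 - 11) - 9 ≡ 64. → (11, 64)
3G = (11, 64).
Next 2H:
Repeated addition: build up to 2H.
2H: tangent at (50, 15): λ = (3·50² + 11)/(2·15) ≡ 65/30. 30⁻¹ ≡ 56 (mod 73), so λ ≡ 65·56 ≡ 63.
  x = λ² - 50 - 50 = 3969 - 100 ≡ 0; y = λ·(50 - 0) - 15 ≡ 69. → (0, 69)
2H = (0, 69).
Finally 3G + 2H:
(11, 64) + (0, 69). λ = (69 - 64)/(0 - 11) ≡ 5/62 mod 73. 62⁻¹ ≡ 53 (mod 73), so λ ≡ 46.
  x = λ² - 11 - 0 = 2116 - 11 ≡ 61; y = λ·(11 - 61) - 64 ≡ 45. → (61, 45)

(61, 45)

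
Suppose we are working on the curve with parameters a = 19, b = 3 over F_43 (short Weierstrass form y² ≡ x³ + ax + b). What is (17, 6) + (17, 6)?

tangent at (17, 6): λ = (3·17² + 19)/(2·6) ≡ 26/12. 12⁻¹ ≡ 18 (mod 43), so λ ≡ 26·18 ≡ 38.
  x = λ² - 17 - 17 = 1444 - 34 ≡ 34; y = λ·(17 - 34) - 6 ≡ 36. → (34, 36)

(34, 36)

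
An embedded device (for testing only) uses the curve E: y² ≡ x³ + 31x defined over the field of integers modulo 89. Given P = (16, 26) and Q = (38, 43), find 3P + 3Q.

(56, 81)

First 3P:
Repeated addition: build up to 3P.
2P: tangent at (16, 26): λ = (3·16² + 31)/(2·26) ≡ 87/52. 52⁻¹ ≡ 12 (mod 89), so λ ≡ 87·12 ≡ 65.
  x = λ² - 16 - 16 = 4225 - 32 ≡ 10; y = λ·(16 - 10) - 26 ≡ 8. → (10, 8)
3P: (10, 8) + (16, 26). λ = (26 - 8)/(16 - 10) ≡ 18/6 mod 89. 6⁻¹ ≡ 15 (mod 89), so λ ≡ 3.
  x = λ² - 10 - 16 = 9 - 26 ≡ 72; y = λ·(10 - 72) - 8 ≡ 73. → (72, 73)
3P = (72, 73).
Next 3Q:
Repeated addition: build up to 3Q.
2Q: tangent at (38, 43): λ = (3·38² + 31)/(2·43) ≡ 2/86. 86⁻¹ ≡ 59 (mod 89) since 86·59 = 5074 ≡ 1, so λ ≡ 2·59 ≡ 29.
  x = λ² - 38 - 38 = 841 - 76 ≡ 53; y = λ·(38 - 53) - 43 ≡ 56. → (53, 56)
3Q: (53, 56) + (38, 43). λ = (43 - 56)/(38 - 53) ≡ 76/74 mod 89. 74⁻¹ ≡ 83 (mod 89), so λ ≡ 78.
  x = λ² - 53 - 38 = 6084 - 91 ≡ 30; y = λ·(53 - 30) - 56 ≡ 47. → (30, 47)
3Q = (30, 47).
Finally 3P + 3Q:
(72, 73) + (30, 47). λ = (47 - 73)/(30 - 72) ≡ 63/47 mod 89. 47⁻¹ ≡ 36 (mod 89), so λ ≡ 43.
  x = λ² - 72 - 30 = 1849 - 102 ≡ 56; y = λ·(72 - 56) - 73 ≡ 81. → (56, 81)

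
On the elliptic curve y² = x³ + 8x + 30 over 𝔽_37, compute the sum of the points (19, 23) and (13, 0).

(31, 5)

(19, 23) + (13, 0). λ = (0 - 23)/(13 - 19) ≡ 14/31 mod 37. 31⁻¹ ≡ 6 (mod 37) since 31·6 = 186 ≡ 1, so λ ≡ 10.
  x = λ² - 19 - 13 = 100 - 32 ≡ 31; y = λ·(19 - 31) - 23 ≡ 5. → (31, 5)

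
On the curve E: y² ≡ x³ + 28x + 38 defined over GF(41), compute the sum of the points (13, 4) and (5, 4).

(13, 4) + (5, 4). λ = (4 - 4)/(5 - 13) ≡ 0/33 mod 41. 33⁻¹ ≡ 5 (mod 41), so λ ≡ 0.
  x = λ² - 13 - 5 = 0 - 18 ≡ 23; y = λ·(13 - 23) - 4 ≡ 37. → (23, 37)

(23, 37)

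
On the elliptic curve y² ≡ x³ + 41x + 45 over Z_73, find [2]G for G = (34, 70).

tangent at (34, 70): λ = (3·34² + 41)/(2·70) ≡ 5/67. 67⁻¹ ≡ 12 (mod 73) since 67·12 = 804 ≡ 1, so λ ≡ 5·12 ≡ 60.
  x = λ² - 34 - 34 = 3600 - 68 ≡ 28; y = λ·(34 - 28) - 70 ≡ 71. → (28, 71)

(28, 71)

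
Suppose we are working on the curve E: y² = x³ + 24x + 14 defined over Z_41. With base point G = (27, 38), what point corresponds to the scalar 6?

(3, 20)

Repeated addition: build up to 6G.
2G: tangent at (27, 38): λ = (3·27² + 24)/(2·38) ≡ 38/35. 35⁻¹ ≡ 34 (mod 41) since 35·34 = 1190 ≡ 1, so λ ≡ 38·34 ≡ 21.
  x = λ² - 27 - 27 = 441 - 54 ≡ 18; y = λ·(27 - 18) - 38 ≡ 28. → (18, 28)
3G: (18, 28) + (27, 38). λ = (38 - 28)/(27 - 18) ≡ 10/9 mod 41. 9⁻¹ ≡ 32 (mod 41), so λ ≡ 33.
  x = λ² - 18 - 27 = 1089 - 45 ≡ 19; y = λ·(18 - 19) - 28 ≡ 21. → (19, 21)
4G: (19, 21) + (27, 38). λ = (38 - 21)/(27 - 19) ≡ 17/8 mod 41. 8⁻¹ ≡ 36 (mod 41), so λ ≡ 38.
  x = λ² - 19 - 27 = 1444 - 46 ≡ 4; y = λ·(19 - 4) - 21 ≡ 16. → (4, 16)
5G: (4, 16) + (27, 38). λ = (38 - 16)/(27 - 4) ≡ 22/23 mod 41. 23⁻¹ ≡ 25 (mod 41) since 23·25 = 575 ≡ 1, so λ ≡ 17.
  x = λ² - 4 - 27 = 289 - 31 ≡ 12; y = λ·(4 - 12) - 16 ≡ 12. → (12, 12)
6G: (12, 12) + (27, 38). λ = (38 - 12)/(27 - 12) ≡ 26/15 mod 41. 15⁻¹ ≡ 11 (mod 41) since 15·11 = 165 ≡ 1, so λ ≡ 40.
  x = λ² - 12 - 27 = 1600 - 39 ≡ 3; y = λ·(12 - 3) - 12 ≡ 20. → (3, 20)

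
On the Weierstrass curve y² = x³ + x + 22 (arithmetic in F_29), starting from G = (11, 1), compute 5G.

(1, 13)

Double-and-add on 5 = (101)₂. Start with G = (11, 1) for the leading 1-bit.
double: tangent at (11, 1): λ = (3·11² + 1)/(2·1) ≡ 16/2. 2⁻¹ ≡ 15 (mod 29) since 2·15 = 30 ≡ 1, so λ ≡ 16·15 ≡ 8.
  x = λ² - 11 - 11 = 64 - 22 ≡ 13; y = λ·(11 - 13) - 1 ≡ 12. → (13, 12)
double: tangent at (13, 12): λ = (3·13² + 1)/(2·12) ≡ 15/24. 24⁻¹ ≡ 23 (mod 29), so λ ≡ 15·23 ≡ 26.
  x = λ² - 13 - 13 = 676 - 26 ≡ 12; y = λ·(13 - 12) - 12 ≡ 14. → (12, 14)
add G: (12, 14) + (11, 1). λ = (1 - 14)/(11 - 12) ≡ 16/28 mod 29. 28⁻¹ ≡ 28 (mod 29), so λ ≡ 13.
  x = λ² - 12 - 11 = 169 - 23 ≡ 1; y = λ·(12 - 1) - 14 ≡ 13. → (1, 13)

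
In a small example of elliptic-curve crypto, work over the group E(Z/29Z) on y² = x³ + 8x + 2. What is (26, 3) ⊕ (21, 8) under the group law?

(12, 12)

(26, 3) + (21, 8). λ = (8 - 3)/(21 - 26) ≡ 5/24 mod 29. 24⁻¹ ≡ 23 (mod 29), so λ ≡ 28.
  x = λ² - 26 - 21 = 784 - 47 ≡ 12; y = λ·(26 - 12) - 3 ≡ 12. → (12, 12)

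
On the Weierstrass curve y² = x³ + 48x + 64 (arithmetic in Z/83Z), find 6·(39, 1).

Write G = (39, 1).
Double-and-add on 6 = (110)₂. Start with G = (39, 1) for the leading 1-bit.
double: tangent at (39, 1): λ = (3·39² + 48)/(2·1) ≡ 46/2. 2⁻¹ ≡ 42 (mod 83), so λ ≡ 46·42 ≡ 23.
  x = λ² - 39 - 39 = 529 - 78 ≡ 36; y = λ·(39 - 36) - 1 ≡ 68. → (36, 68)
add G: (36, 68) + (39, 1). λ = (1 - 68)/(39 - 36) ≡ 16/3 mod 83. 3⁻¹ ≡ 28 (mod 83) since 3·28 = 84 ≡ 1, so λ ≡ 33.
  x = λ² - 36 - 39 = 1089 - 75 ≡ 18; y = λ·(36 - 18) - 68 ≡ 28. → (18, 28)
double: tangent at (18, 28): λ = (3·18² + 48)/(2·28) ≡ 24/56. 56⁻¹ ≡ 43 (mod 83), so λ ≡ 24·43 ≡ 36.
  x = λ² - 18 - 18 = 1296 - 36 ≡ 15; y = λ·(18 - 15) - 28 ≡ 80. → (15, 80)

(15, 80)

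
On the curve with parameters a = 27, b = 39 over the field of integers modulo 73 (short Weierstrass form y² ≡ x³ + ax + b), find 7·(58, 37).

Write P = (58, 37).
Double-and-add on 7 = (111)₂. Start with P = (58, 37) for the leading 1-bit.
double: tangent at (58, 37): λ = (3·58² + 27)/(2·37) ≡ 45/1. 1⁻¹ ≡ 1 (mod 73), so λ ≡ 45·1 ≡ 45.
  x = λ² - 58 - 58 = 2025 - 116 ≡ 11; y = λ·(58 - 11) - 37 ≡ 34. → (11, 34)
add P: (11, 34) + (58, 37). λ = (37 - 34)/(58 - 11) ≡ 3/47 mod 73. 47⁻¹ ≡ 14 (mod 73) since 47·14 = 658 ≡ 1, so λ ≡ 42.
  x = λ² - 11 - 58 = 1764 - 69 ≡ 16; y = λ·(11 - 16) - 34 ≡ 48. → (16, 48)
double: tangent at (16, 48): λ = (3·16² + 27)/(2·48) ≡ 65/23. 23⁻¹ ≡ 54 (mod 73) since 23·54 = 1242 ≡ 1, so λ ≡ 65·54 ≡ 6.
  x = λ² - 16 - 16 = 36 - 32 ≡ 4; y = λ·(16 - 4) - 48 ≡ 24. → (4, 24)
add P: (4, 24) + (58, 37). λ = (37 - 24)/(58 - 4) ≡ 13/54 mod 73. 54⁻¹ ≡ 23 (mod 73), so λ ≡ 7.
  x = λ² - 4 - 58 = 49 - 62 ≡ 60; y = λ·(4 - 60) - 24 ≡ 22. → (60, 22)

(60, 22)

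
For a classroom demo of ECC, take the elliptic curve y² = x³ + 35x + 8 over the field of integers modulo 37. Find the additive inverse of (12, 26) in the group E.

(12, 11)

-(12, 26) = (12, -26 mod 37) = (12, 11).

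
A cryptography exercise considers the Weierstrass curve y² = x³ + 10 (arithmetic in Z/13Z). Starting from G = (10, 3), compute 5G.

Repeated addition: build up to 5G.
2G: tangent at (10, 3): λ = (3·10² + 0)/(2·3) ≡ 1/6. 6⁻¹ ≡ 11 (mod 13) since 6·11 = 66 ≡ 1, so λ ≡ 1·11 ≡ 11.
  x = λ² - 10 - 10 = 121 - 20 ≡ 10; y = λ·(10 - 10) - 3 ≡ 10. → (10, 10)
3G: (10, 10) + (10, 3): same x and y₁ ≡ -y₂, so the sum is the point at infinity.
4G: the point at infinity + (10, 3) = (10, 3) (identity).
5G: tangent at (10, 3): λ = (3·10² + 0)/(2·3) ≡ 1/6. 6⁻¹ ≡ 11 (mod 13), so λ ≡ 1·11 ≡ 11.
  x = λ² - 10 - 10 = 121 - 20 ≡ 10; y = λ·(10 - 10) - 3 ≡ 10. → (10, 10)

(10, 10)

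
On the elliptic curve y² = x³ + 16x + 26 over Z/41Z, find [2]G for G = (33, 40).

tangent at (33, 40): λ = (3·33² + 16)/(2·40) ≡ 3/39. 39⁻¹ ≡ 20 (mod 41), so λ ≡ 3·20 ≡ 19.
  x = λ² - 33 - 33 = 361 - 66 ≡ 8; y = λ·(33 - 8) - 40 ≡ 25. → (8, 25)

(8, 25)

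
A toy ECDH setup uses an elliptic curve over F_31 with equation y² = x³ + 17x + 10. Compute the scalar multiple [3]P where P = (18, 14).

Repeated addition: build up to 3P.
2P: tangent at (18, 14): λ = (3·18² + 17)/(2·14) ≡ 28/28. 28⁻¹ ≡ 10 (mod 31) since 28·10 = 280 ≡ 1, so λ ≡ 28·10 ≡ 1.
  x = λ² - 18 - 18 = 1 - 36 ≡ 27; y = λ·(18 - 27) - 14 ≡ 8. → (27, 8)
3P: (27, 8) + (18, 14). λ = (14 - 8)/(18 - 27) ≡ 6/22 mod 31. 22⁻¹ ≡ 24 (mod 31), so λ ≡ 20.
  x = λ² - 27 - 18 = 400 - 45 ≡ 14; y = λ·(27 - 14) - 8 ≡ 4. → (14, 4)

(14, 4)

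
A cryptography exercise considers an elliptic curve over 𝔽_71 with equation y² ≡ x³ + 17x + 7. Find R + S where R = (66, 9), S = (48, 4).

(66, 9) + (48, 4). λ = (4 - 9)/(48 - 66) ≡ 66/53 mod 71. 53⁻¹ ≡ 67 (mod 71), so λ ≡ 20.
  x = λ² - 66 - 48 = 400 - 114 ≡ 2; y = λ·(66 - 2) - 9 ≡ 64. → (2, 64)

(2, 64)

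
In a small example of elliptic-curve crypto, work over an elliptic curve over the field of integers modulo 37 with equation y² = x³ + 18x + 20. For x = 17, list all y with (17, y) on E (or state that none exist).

none

x³ + 18x + 20 = 5239 ≡ 22 (mod 37).
22 is a non-residue mod 37; no y exists.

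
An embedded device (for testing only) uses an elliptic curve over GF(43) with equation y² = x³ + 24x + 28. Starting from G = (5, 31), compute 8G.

Repeated addition: build up to 8G.
2G: tangent at (5, 31): λ = (3·5² + 24)/(2·31) ≡ 13/19. 19⁻¹ ≡ 34 (mod 43), so λ ≡ 13·34 ≡ 12.
  x = λ² - 5 - 5 = 144 - 10 ≡ 5; y = λ·(5 - 5) - 31 ≡ 12. → (5, 12)
3G: (5, 12) + (5, 31): same x and y₁ ≡ -y₂, so the sum is ∞.
4G: ∞ + (5, 31) = (5, 31) (identity).
5G: tangent at (5, 31): λ = (3·5² + 24)/(2·31) ≡ 13/19. 19⁻¹ ≡ 34 (mod 43), so λ ≡ 13·34 ≡ 12.
  x = λ² - 5 - 5 = 144 - 10 ≡ 5; y = λ·(5 - 5) - 31 ≡ 12. → (5, 12)
6G: (5, 12) + (5, 31): same x and y₁ ≡ -y₂, so the sum is ∞.
7G: ∞ + (5, 31) = (5, 31) (identity).
8G: tangent at (5, 31): λ = (3·5² + 24)/(2·31) ≡ 13/19. 19⁻¹ ≡ 34 (mod 43), so λ ≡ 13·34 ≡ 12.
  x = λ² - 5 - 5 = 144 - 10 ≡ 5; y = λ·(5 - 5) - 31 ≡ 12. → (5, 12)

(5, 12)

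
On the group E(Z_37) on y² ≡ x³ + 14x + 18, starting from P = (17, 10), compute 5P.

Repeated addition: build up to 5P.
2P: tangent at (17, 10): λ = (3·17² + 14)/(2·10) ≡ 30/20. 20⁻¹ ≡ 13 (mod 37) since 20·13 = 260 ≡ 1, so λ ≡ 30·13 ≡ 20.
  x = λ² - 17 - 17 = 400 - 34 ≡ 33; y = λ·(17 - 33) - 10 ≡ 3. → (33, 3)
3P: (33, 3) + (17, 10). λ = (10 - 3)/(17 - 33) ≡ 7/21 mod 37. 21⁻¹ ≡ 30 (mod 37) since 21·30 = 630 ≡ 1, so λ ≡ 25.
  x = λ² - 33 - 17 = 625 - 50 ≡ 20; y = λ·(33 - 20) - 3 ≡ 26. → (20, 26)
4P: (20, 26) + (17, 10). λ = (10 - 26)/(17 - 20) ≡ 21/34 mod 37. 34⁻¹ ≡ 12 (mod 37), so λ ≡ 30.
  x = λ² - 20 - 17 = 900 - 37 ≡ 12; y = λ·(20 - 12) - 26 ≡ 29. → (12, 29)
5P: (12, 29) + (17, 10). λ = (10 - 29)/(17 - 12) ≡ 18/5 mod 37. 5⁻¹ ≡ 15 (mod 37), so λ ≡ 11.
  x = λ² - 12 - 17 = 121 - 29 ≡ 18; y = λ·(12 - 18) - 29 ≡ 16. → (18, 16)

(18, 16)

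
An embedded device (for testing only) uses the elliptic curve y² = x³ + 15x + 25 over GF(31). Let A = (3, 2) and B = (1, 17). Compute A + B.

(3, 2) + (1, 17). λ = (17 - 2)/(1 - 3) ≡ 15/29 mod 31. 29⁻¹ ≡ 15 (mod 31), so λ ≡ 8.
  x = λ² - 3 - 1 = 64 - 4 ≡ 29; y = λ·(3 - 29) - 2 ≡ 7. → (29, 7)

(29, 7)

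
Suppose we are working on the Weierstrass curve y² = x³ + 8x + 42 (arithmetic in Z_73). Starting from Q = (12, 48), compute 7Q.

(4, 49)

Repeated addition: build up to 7Q.
2Q: tangent at (12, 48): λ = (3·12² + 8)/(2·48) ≡ 2/23. 23⁻¹ ≡ 54 (mod 73), so λ ≡ 2·54 ≡ 35.
  x = λ² - 12 - 12 = 1225 - 24 ≡ 33; y = λ·(12 - 33) - 48 ≡ 20. → (33, 20)
3Q: (33, 20) + (12, 48). λ = (48 - 20)/(12 - 33) ≡ 28/52 mod 73. 52⁻¹ ≡ 66 (mod 73) since 52·66 = 3432 ≡ 1, so λ ≡ 23.
  x = λ² - 33 - 12 = 529 - 45 ≡ 46; y = λ·(33 - 46) - 20 ≡ 46. → (46, 46)
4Q: (46, 46) + (12, 48). λ = (48 - 46)/(12 - 46) ≡ 2/39 mod 73. 39⁻¹ ≡ 15 (mod 73), so λ ≡ 30.
  x = λ² - 46 - 12 = 900 - 58 ≡ 39; y = λ·(46 - 39) - 46 ≡ 18. → (39, 18)
5Q: (39, 18) + (12, 48). λ = (48 - 18)/(12 - 39) ≡ 30/46 mod 73. 46⁻¹ ≡ 27 (mod 73), so λ ≡ 7.
  x = λ² - 39 - 12 = 49 - 51 ≡ 71; y = λ·(39 - 71) - 18 ≡ 50. → (71, 50)
6Q: (71, 50) + (12, 48). λ = (48 - 50)/(12 - 71) ≡ 71/14 mod 73. 14⁻¹ ≡ 47 (mod 73) since 14·47 = 658 ≡ 1, so λ ≡ 52.
  x = λ² - 71 - 12 = 2704 - 83 ≡ 66; y = λ·(71 - 66) - 50 ≡ 64. → (66, 64)
7Q: (66, 64) + (12, 48). λ = (48 - 64)/(12 - 66) ≡ 57/19 mod 73. 19⁻¹ ≡ 50 (mod 73) since 19·50 = 950 ≡ 1, so λ ≡ 3.
  x = λ² - 66 - 12 = 9 - 78 ≡ 4; y = λ·(66 - 4) - 64 ≡ 49. → (4, 49)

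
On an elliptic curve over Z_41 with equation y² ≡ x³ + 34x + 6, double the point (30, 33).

tangent at (30, 33): λ = (3·30² + 34)/(2·33) ≡ 28/25. 25⁻¹ ≡ 23 (mod 41) since 25·23 = 575 ≡ 1, so λ ≡ 28·23 ≡ 29.
  x = λ² - 30 - 30 = 841 - 60 ≡ 2; y = λ·(30 - 2) - 33 ≡ 0. → (2, 0)

(2, 0)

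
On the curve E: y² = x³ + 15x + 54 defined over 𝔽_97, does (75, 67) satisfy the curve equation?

y² = 67² ≡ 27; x³ + 15x + 54 = 423054 ≡ 37 (mod 97). 27 ≠ 37.

no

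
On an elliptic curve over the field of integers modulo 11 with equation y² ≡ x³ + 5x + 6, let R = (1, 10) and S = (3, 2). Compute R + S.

(1, 1)

(1, 10) + (3, 2). λ = (2 - 10)/(3 - 1) ≡ 3/2 mod 11. 2⁻¹ ≡ 6 (mod 11), so λ ≡ 7.
  x = λ² - 1 - 3 = 49 - 4 ≡ 1; y = λ·(1 - 1) - 10 ≡ 1. → (1, 1)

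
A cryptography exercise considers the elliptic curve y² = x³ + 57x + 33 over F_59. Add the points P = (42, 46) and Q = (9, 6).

(42, 46) + (9, 6). λ = (6 - 46)/(9 - 42) ≡ 19/26 mod 59. 26⁻¹ ≡ 25 (mod 59) since 26·25 = 650 ≡ 1, so λ ≡ 3.
  x = λ² - 42 - 9 = 9 - 51 ≡ 17; y = λ·(42 - 17) - 46 ≡ 29. → (17, 29)

(17, 29)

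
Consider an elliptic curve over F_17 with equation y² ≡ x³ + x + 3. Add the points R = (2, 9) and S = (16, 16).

(12, 3)

(2, 9) + (16, 16). λ = (16 - 9)/(16 - 2) ≡ 7/14 mod 17. 14⁻¹ ≡ 11 (mod 17), so λ ≡ 9.
  x = λ² - 2 - 16 = 81 - 18 ≡ 12; y = λ·(2 - 12) - 9 ≡ 3. → (12, 3)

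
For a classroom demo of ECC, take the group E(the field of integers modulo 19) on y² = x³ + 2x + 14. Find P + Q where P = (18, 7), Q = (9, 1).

(3, 3)

(18, 7) + (9, 1). λ = (1 - 7)/(9 - 18) ≡ 13/10 mod 19. 10⁻¹ ≡ 2 (mod 19), so λ ≡ 7.
  x = λ² - 18 - 9 = 49 - 27 ≡ 3; y = λ·(18 - 3) - 7 ≡ 3. → (3, 3)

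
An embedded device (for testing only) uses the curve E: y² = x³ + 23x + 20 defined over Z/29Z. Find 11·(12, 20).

Write Q = (12, 20).
Double-and-add on 11 = (1011)₂. Start with Q = (12, 20) for the leading 1-bit.
double: tangent at (12, 20): λ = (3·12² + 23)/(2·20) ≡ 20/11. 11⁻¹ ≡ 8 (mod 29), so λ ≡ 20·8 ≡ 15.
  x = λ² - 12 - 12 = 225 - 24 ≡ 27; y = λ·(12 - 27) - 20 ≡ 16. → (27, 16)
double: tangent at (27, 16): λ = (3·27² + 23)/(2·16) ≡ 6/3. 3⁻¹ ≡ 10 (mod 29) since 3·10 = 30 ≡ 1, so λ ≡ 6·10 ≡ 2.
  x = λ² - 27 - 27 = 4 - 54 ≡ 8; y = λ·(27 - 8) - 16 ≡ 22. → (8, 22)
add Q: (8, 22) + (12, 20). λ = (20 - 22)/(12 - 8) ≡ 27/4 mod 29. 4⁻¹ ≡ 22 (mod 29), so λ ≡ 14.
  x = λ² - 8 - 12 = 196 - 20 ≡ 2; y = λ·(8 - 2) - 22 ≡ 4. → (2, 4)
double: tangent at (2, 4): λ = (3·2² + 23)/(2·4) ≡ 6/8. 8⁻¹ ≡ 11 (mod 29) since 8·11 = 88 ≡ 1, so λ ≡ 6·11 ≡ 8.
  x = λ² - 2 - 2 = 64 - 4 ≡ 2; y = λ·(2 - 2) - 4 ≡ 25. → (2, 25)
add Q: (2, 25) + (12, 20). λ = (20 - 25)/(12 - 2) ≡ 24/10 mod 29. 10⁻¹ ≡ 3 (mod 29), so λ ≡ 14.
  x = λ² - 2 - 12 = 196 - 14 ≡ 8; y = λ·(2 - 8) - 25 ≡ 7. → (8, 7)

(8, 7)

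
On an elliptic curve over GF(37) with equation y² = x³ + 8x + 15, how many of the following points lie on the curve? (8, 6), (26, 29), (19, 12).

2

(8, 6): 6² ≡ 36, rhs ≡ 36 → on.
(26, 29): 29² ≡ 27, rhs ≡ 2 → off.
(19, 12): 12² ≡ 33, rhs ≡ 33 → on.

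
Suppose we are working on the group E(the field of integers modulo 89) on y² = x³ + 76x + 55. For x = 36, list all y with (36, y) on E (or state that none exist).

none

x³ + 76x + 55 = 49447 ≡ 52 (mod 89).
52 is a non-residue mod 89; no y exists.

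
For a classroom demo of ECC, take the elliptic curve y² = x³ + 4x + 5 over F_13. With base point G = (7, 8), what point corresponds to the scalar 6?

Repeated addition: build up to 6G.
2G: tangent at (7, 8): λ = (3·7² + 4)/(2·8) ≡ 8/3. 3⁻¹ ≡ 9 (mod 13), so λ ≡ 8·9 ≡ 7.
  x = λ² - 7 - 7 = 49 - 14 ≡ 9; y = λ·(7 - 9) - 8 ≡ 4. → (9, 4)
3G: (9, 4) + (7, 8). λ = (8 - 4)/(7 - 9) ≡ 4/11 mod 13. 11⁻¹ ≡ 6 (mod 13), so λ ≡ 11.
  x = λ² - 9 - 7 = 121 - 16 ≡ 1; y = λ·(9 - 1) - 4 ≡ 6. → (1, 6)
4G: (1, 6) + (7, 8). λ = (8 - 6)/(7 - 1) ≡ 2/6 mod 13. 6⁻¹ ≡ 11 (mod 13) since 6·11 = 66 ≡ 1, so λ ≡ 9.
  x = λ² - 1 - 7 = 81 - 8 ≡ 8; y = λ·(1 - 8) - 6 ≡ 9. → (8, 9)
5G: (8, 9) + (7, 8). λ = (8 - 9)/(7 - 8) ≡ 12/12 mod 13. 12⁻¹ ≡ 12 (mod 13) since 12·12 = 144 ≡ 1, so λ ≡ 1.
  x = λ² - 8 - 7 = 1 - 15 ≡ 12; y = λ·(8 - 12) - 9 ≡ 0. → (12, 0)
6G: (12, 0) + (7, 8). λ = (8 - 0)/(7 - 12) ≡ 8/8 mod 13. 8⁻¹ ≡ 5 (mod 13) since 8·5 = 40 ≡ 1, so λ ≡ 1.
  x = λ² - 12 - 7 = 1 - 19 ≡ 8; y = λ·(12 - 8) - 0 ≡ 4. → (8, 4)

(8, 4)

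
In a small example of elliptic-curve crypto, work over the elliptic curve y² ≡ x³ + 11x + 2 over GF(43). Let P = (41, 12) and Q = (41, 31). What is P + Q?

The two points share x = 41 and their y-coordinates satisfy 12 + 31 ≡ 0 (mod 43), so they are inverses. Their sum is O.

O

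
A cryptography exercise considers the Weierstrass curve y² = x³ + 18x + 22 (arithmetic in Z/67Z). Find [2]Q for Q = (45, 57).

tangent at (45, 57): λ = (3·45² + 18)/(2·57) ≡ 63/47. 47⁻¹ ≡ 10 (mod 67) since 47·10 = 470 ≡ 1, so λ ≡ 63·10 ≡ 27.
  x = λ² - 45 - 45 = 729 - 90 ≡ 36; y = λ·(45 - 36) - 57 ≡ 52. → (36, 52)

(36, 52)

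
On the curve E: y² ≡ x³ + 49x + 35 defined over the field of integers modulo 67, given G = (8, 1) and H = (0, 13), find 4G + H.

(48, 34)

First 4G:
Double-and-add on 4 = (100)₂. Start with G = (8, 1) for the leading 1-bit.
double: tangent at (8, 1): λ = (3·8² + 49)/(2·1) ≡ 40/2. 2⁻¹ ≡ 34 (mod 67) since 2·34 = 68 ≡ 1, so λ ≡ 40·34 ≡ 20.
  x = λ² - 8 - 8 = 400 - 16 ≡ 49; y = λ·(8 - 49) - 1 ≡ 50. → (49, 50)
double: tangent at (49, 50): λ = (3·49² + 49)/(2·50) ≡ 16/33. 33⁻¹ ≡ 65 (mod 67), so λ ≡ 16·65 ≡ 35.
  x = λ² - 49 - 49 = 1225 - 98 ≡ 55; y = λ·(49 - 55) - 50 ≡ 8. → (55, 8)
4G = (55, 8).
Finally 4G + H:
(55, 8) + (0, 13). λ = (13 - 8)/(0 - 55) ≡ 5/12 mod 67. 12⁻¹ ≡ 28 (mod 67), so λ ≡ 6.
  x = λ² - 55 - 0 = 36 - 55 ≡ 48; y = λ·(55 - 48) - 8 ≡ 34. → (48, 34)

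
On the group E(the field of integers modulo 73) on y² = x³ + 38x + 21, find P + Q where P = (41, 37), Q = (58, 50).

(41, 37) + (58, 50). λ = (50 - 37)/(58 - 41) ≡ 13/17 mod 73. 17⁻¹ ≡ 43 (mod 73), so λ ≡ 48.
  x = λ² - 41 - 58 = 2304 - 99 ≡ 15; y = λ·(41 - 15) - 37 ≡ 43. → (15, 43)

(15, 43)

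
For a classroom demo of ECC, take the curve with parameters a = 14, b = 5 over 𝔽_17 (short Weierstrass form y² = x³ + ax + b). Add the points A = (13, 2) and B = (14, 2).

(7, 15)

(13, 2) + (14, 2). λ = (2 - 2)/(14 - 13) ≡ 0/1 mod 17. 1⁻¹ ≡ 1 (mod 17) since 1·1 = 1 ≡ 1, so λ ≡ 0.
  x = λ² - 13 - 14 = 0 - 27 ≡ 7; y = λ·(13 - 7) - 2 ≡ 15. → (7, 15)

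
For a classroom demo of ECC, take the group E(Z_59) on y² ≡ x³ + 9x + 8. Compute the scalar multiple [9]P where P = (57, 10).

Repeated addition: build up to 9P.
2P: tangent at (57, 10): λ = (3·57² + 9)/(2·10) ≡ 21/20. 20⁻¹ ≡ 3 (mod 59) since 20·3 = 60 ≡ 1, so λ ≡ 21·3 ≡ 4.
  x = λ² - 57 - 57 = 16 - 114 ≡ 20; y = λ·(57 - 20) - 10 ≡ 20. → (20, 20)
3P: (20, 20) + (57, 10). λ = (10 - 20)/(57 - 20) ≡ 49/37 mod 59. 37⁻¹ ≡ 8 (mod 59), so λ ≡ 38.
  x = λ² - 20 - 57 = 1444 - 77 ≡ 10; y = λ·(20 - 10) - 20 ≡ 6. → (10, 6)
4P: (10, 6) + (57, 10). λ = (10 - 6)/(57 - 10) ≡ 4/47 mod 59. 47⁻¹ ≡ 54 (mod 59), so λ ≡ 39.
  x = λ² - 10 - 57 = 1521 - 67 ≡ 38; y = λ·(10 - 38) - 6 ≡ 23. → (38, 23)
5P: (38, 23) + (57, 10). λ = (10 - 23)/(57 - 38) ≡ 46/19 mod 59. 19⁻¹ ≡ 28 (mod 59), so λ ≡ 49.
  x = λ² - 38 - 57 = 2401 - 95 ≡ 5; y = λ·(38 - 5) - 23 ≡ 1. → (5, 1)
6P: (5, 1) + (57, 10). λ = (10 - 1)/(57 - 5) ≡ 9/52 mod 59. 52⁻¹ ≡ 42 (mod 59), so λ ≡ 24.
  x = λ² - 5 - 57 = 576 - 62 ≡ 42; y = λ·(5 - 42) - 1 ≡ 55. → (42, 55)
7P: (42, 55) + (57, 10). λ = (10 - 55)/(57 - 42) ≡ 14/15 mod 59. 15⁻¹ ≡ 4 (mod 59), so λ ≡ 56.
  x = λ² - 42 - 57 = 3136 - 99 ≡ 28; y = λ·(42 - 28) - 55 ≡ 21. → (28, 21)
8P: (28, 21) + (57, 10). λ = (10 - 21)/(57 - 28) ≡ 48/29 mod 59. 29⁻¹ ≡ 57 (mod 59) since 29·57 = 1653 ≡ 1, so λ ≡ 22.
  x = λ² - 28 - 57 = 484 - 85 ≡ 45; y = λ·(28 - 45) - 21 ≡ 18. → (45, 18)
9P: (45, 18) + (57, 10). λ = (10 - 18)/(57 - 45) ≡ 51/12 mod 59. 12⁻¹ ≡ 5 (mod 59) since 12·5 = 60 ≡ 1, so λ ≡ 19.
  x = λ² - 45 - 57 = 361 - 102 ≡ 23; y = λ·(45 - 23) - 18 ≡ 46. → (23, 46)

(23, 46)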